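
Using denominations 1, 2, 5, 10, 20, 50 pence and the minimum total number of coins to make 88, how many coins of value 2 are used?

Use the largest denomination that fits, subtract, and repeat.
88 − 1×50→38 − 1×20→18 − 1×10→8 − 1×5→3 − 1×2→1 − 1×1→0
Count of 2: 1

1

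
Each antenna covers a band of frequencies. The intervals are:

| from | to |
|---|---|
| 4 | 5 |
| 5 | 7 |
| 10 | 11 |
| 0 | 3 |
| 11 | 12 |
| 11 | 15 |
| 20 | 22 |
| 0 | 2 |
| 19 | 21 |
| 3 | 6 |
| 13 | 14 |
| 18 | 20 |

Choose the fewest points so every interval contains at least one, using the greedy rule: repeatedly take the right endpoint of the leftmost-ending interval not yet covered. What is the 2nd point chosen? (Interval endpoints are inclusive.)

Sort by right endpoint; whenever an interval is uncovered, place a point at its right end.
By right end: [0,2]  [0,3]  [4,5]  [3,6]  [5,7]  [10,11]  [11,12]  [13,14]  [11,15]  [18,20]  [19,21]  [20,22]
[0,2] uncovered → point at 2; [4,5] uncovered → point at 5; [10,11] uncovered → point at 11; [13,14] uncovered → point at 14; [18,20] uncovered → point at 20.
Points: 2, 5, 11, 14, 20 (5 total).

5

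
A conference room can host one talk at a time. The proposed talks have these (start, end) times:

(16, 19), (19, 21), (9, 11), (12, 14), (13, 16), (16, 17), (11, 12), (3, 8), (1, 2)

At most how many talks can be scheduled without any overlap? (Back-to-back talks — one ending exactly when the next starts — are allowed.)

7

Sort by end time and greedily take each interval whose start is ≥ the last chosen end.
Sorted by end: (1,2)  (3,8)  (9,11)  (11,12)  (12,14)  (13,16)  (16,17)  (16,19)  (19,21)
take (1,2); take (3,8); take (9,11); take (11,12); take (12,14); take (16,17); take (19,21).
Selected 7 talks.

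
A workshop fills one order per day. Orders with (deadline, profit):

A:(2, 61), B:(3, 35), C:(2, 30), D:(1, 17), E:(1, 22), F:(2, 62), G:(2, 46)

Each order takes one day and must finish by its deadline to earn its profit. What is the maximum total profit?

Take jobs in profit order; each goes to the latest open slot no later than its deadline.
Profit order: F=62 A=61 G=46 B=35 C=30 E=22 D=17
Assign: F→slot 2, A→slot 1, G skipped, B→slot 3, C skipped, E skipped, D skipped.
Slots: [1:A] [2:F] [3:B]
Profit = 61 + 62 + 35 = 158

158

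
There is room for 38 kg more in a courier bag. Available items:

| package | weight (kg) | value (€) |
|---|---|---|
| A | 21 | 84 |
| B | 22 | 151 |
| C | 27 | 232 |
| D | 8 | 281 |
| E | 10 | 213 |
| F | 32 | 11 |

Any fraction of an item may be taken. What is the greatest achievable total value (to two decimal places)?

665.85

Order: D (281/8=35.12) > E (213/10=21.30) > C (232/27=8.59) > B (151/22=6.86) > A (84/21=4.00) > F (11/32=0.34)
Fill: take D (8 @ 281) → take E (10 @ 213) → take 20/27 of C → 171.85; 38/38 used.
Total value = 665.85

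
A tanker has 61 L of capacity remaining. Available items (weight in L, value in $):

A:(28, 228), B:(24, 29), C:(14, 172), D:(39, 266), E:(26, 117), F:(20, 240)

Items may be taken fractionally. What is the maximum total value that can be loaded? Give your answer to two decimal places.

Ratios (sorted): C 12.29, F 12.00, A 8.14, D 6.82, E 4.50, B 1.21
take C (14 @ 172); take F (20 @ 240); take 27/28 of A → 219.86. Capacity used 61/61.
Total value = 631.86

631.86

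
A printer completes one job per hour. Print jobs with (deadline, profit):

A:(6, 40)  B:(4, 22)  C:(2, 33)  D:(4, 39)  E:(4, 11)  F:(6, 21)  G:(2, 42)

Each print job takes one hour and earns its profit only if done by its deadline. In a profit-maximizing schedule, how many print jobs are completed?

6

Take jobs in profit order; each goes to the latest open slot no later than its deadline.
By profit: G(d2,42), A(d6,40), D(d4,39), C(d2,33), B(d4,22), F(d6,21), E(d4,11)
G→slot 2; A→slot 6; D→slot 4; C→slot 1; B→slot 3; F→slot 5; E skipped.
6 of 7 scheduled.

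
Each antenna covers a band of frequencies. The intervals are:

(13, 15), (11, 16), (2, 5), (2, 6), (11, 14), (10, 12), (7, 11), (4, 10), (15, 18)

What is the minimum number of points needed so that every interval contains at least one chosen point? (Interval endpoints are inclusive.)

3

Sorted: [2,5] [2,6] [4,10] [7,11] [10,12] [11,14] [13,15] [11,16] [15,18]
{[2,5],[2,6],[4,10]} hit by 5; {[7,11],[10,12],[11,14]} hit by 11; {[13,15],[11,16],[15,18]} hit by 15.
Points: 5, 11, 15 (3 total).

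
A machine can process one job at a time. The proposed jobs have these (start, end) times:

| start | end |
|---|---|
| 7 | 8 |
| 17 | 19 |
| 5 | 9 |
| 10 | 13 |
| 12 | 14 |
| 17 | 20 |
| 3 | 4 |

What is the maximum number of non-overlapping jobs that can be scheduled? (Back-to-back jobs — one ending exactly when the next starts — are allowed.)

Sort by end time and greedily take each interval whose start is ≥ the last chosen end.
Sorted by end: (3,4)  (7,8)  (5,9)  (10,13)  (12,14)  (17,19)  (17,20)
take (3,4); take (7,8); take (10,13); take (17,19).
Selected 4 jobs.

4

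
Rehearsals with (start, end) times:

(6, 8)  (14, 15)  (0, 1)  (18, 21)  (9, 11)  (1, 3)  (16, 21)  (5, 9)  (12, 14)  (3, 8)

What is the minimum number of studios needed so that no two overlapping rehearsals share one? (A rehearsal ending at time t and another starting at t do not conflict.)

The answer is the maximum number of intervals overlapping at any instant.
starts: [0, 1, 3, 5, 6, 9, 12, 14, 16, 18]
ends:   [1, 3, 8, 8, 9, 11, 14, 15, 21, 21]
s0→1 e1→0 s1→1 e3→0 s3→1 s5→2 s6→3  — peak 3.

3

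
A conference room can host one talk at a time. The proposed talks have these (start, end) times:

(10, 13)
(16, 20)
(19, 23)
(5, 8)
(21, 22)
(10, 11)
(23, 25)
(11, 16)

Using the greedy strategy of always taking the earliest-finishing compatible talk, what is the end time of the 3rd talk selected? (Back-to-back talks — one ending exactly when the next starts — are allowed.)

16

Greedy by earliest finish: after sorting by end time, pick each interval compatible with the last pick.
Sorted by end: (5,8)  (10,11)  (10,13)  (11,16)  (16,20)  (21,22)  (19,23)  (23,25)
take (5,8); take (10,11); take (11,16); take (16,20); take (21,22); take (23,25).
Selected: (5,8) (10,11) (11,16) (16,20) (21,22) (23,25)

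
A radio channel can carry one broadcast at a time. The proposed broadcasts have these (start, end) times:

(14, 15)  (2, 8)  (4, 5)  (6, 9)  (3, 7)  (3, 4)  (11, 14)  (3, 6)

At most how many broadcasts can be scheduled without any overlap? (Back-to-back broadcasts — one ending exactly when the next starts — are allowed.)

Sorted by end: (3,4)  (4,5)  (3,6)  (3,7)  (2,8)  (6,9)  (11,14)  (14,15)
take (3,4); take (4,5); skip (3,7); take (6,9); take (11,14); take (14,15).
Selected 5 broadcasts.

5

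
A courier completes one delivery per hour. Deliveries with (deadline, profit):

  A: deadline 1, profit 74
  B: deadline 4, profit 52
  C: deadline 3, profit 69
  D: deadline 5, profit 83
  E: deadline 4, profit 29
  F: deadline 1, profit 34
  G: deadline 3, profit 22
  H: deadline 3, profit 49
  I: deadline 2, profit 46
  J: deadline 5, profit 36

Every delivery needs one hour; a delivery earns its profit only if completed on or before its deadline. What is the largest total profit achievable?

Profit order: D=83 A=74 C=69 B=52 H=49 I=46 J=36 F=34 E=29 G=22
Assign: D→slot 5, A→slot 1, C→slot 3, B→slot 4, H→slot 2, I skipped, J skipped, F skipped, E skipped, G skipped.
Slots: [1:A] [2:H] [3:C] [4:B] [5:D]
Profit = 74 + 49 + 69 + 52 + 83 = 327

327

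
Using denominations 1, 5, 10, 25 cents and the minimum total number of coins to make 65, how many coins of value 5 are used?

1

Use the largest denomination that fits, subtract, and repeat.
65 = 2×25 + 1×10 + 1×5
Count of 5: 1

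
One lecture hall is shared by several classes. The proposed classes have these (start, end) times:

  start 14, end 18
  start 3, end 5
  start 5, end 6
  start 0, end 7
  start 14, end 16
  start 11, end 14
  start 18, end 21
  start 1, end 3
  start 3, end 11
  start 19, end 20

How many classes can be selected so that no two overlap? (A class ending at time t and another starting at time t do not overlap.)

6

Greedy by earliest finish: after sorting by end time, pick each interval compatible with the last pick.
Sorted by end: (1,3)  (3,5)  (5,6)  (0,7)  (3,11)  (11,14)  (14,16)  (14,18)  (19,20)  (18,21)
take (1,3); take (3,5); take (5,6); skip (3,11); take (11,14); take (14,16); skip (14,18); take (19,20).
Selected 6 classes.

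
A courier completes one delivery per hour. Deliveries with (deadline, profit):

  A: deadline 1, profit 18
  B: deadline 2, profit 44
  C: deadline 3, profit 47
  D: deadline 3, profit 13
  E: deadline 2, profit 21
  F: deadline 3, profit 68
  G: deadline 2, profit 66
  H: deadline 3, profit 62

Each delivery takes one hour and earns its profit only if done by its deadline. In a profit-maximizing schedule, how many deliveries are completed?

Sort by profit descending; place each in the latest free slot ≤ its deadline.
By profit: F(d3,68), G(d2,66), H(d3,62), C(d3,47), B(d2,44), E(d2,21), A(d1,18), D(d3,13)
F→slot 3; G→slot 2; H→slot 1; C skipped; B skipped; E skipped; A skipped; D skipped.
3 of 8 scheduled.

3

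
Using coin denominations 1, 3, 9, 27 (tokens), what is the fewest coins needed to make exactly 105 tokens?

Use the largest denomination that fits, subtract, and repeat.
105 = 3×27 + 2×9 + 2×3
Total coins = 3 + 2 + 2 = 7

7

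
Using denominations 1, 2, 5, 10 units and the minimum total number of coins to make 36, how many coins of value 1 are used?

1

36 = 3×10 + 1×5 + 1×1
Count of 1: 1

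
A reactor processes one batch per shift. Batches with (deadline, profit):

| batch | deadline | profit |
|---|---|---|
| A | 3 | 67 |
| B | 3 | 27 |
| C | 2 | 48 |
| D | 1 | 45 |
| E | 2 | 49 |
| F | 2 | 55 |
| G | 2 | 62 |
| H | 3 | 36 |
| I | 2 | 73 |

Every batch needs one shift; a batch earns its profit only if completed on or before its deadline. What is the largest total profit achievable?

202

Take jobs in profit order; each goes to the latest open slot no later than its deadline.
By profit: I(d2,73), A(d3,67), G(d2,62), F(d2,55), E(d2,49), C(d2,48), D(d1,45), H(d3,36), B(d3,27)
I→slot 2; A→slot 3; G→slot 1; F skipped; E skipped; C skipped; D skipped; H skipped; B skipped.
Profit = 62 + 73 + 67 = 202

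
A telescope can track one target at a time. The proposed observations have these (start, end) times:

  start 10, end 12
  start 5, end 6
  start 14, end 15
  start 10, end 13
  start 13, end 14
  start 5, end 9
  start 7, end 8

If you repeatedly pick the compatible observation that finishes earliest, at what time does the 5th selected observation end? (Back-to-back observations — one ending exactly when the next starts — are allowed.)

15

Greedy by earliest finish: after sorting by end time, pick each interval compatible with the last pick.
By end time: (5,6), (7,8), (5,9), (10,12), (10,13), (13,14), (14,15).
Pick (5,6); next start ≥ 6 → (7,8); next start ≥ 8 → (10,12); next start ≥ 12 → (13,14); next start ≥ 14 → (14,15).
Selected: (5,6) (7,8) (10,12) (13,14) (14,15)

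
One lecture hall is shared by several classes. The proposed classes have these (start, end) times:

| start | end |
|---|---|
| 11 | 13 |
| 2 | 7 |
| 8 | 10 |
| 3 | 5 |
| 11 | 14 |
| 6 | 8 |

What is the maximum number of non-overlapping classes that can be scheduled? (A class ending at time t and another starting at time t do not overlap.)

By end time: (3,5), (2,7), (6,8), (8,10), (11,13), (11,14).
Pick (3,5); next start ≥ 5 → (6,8); next start ≥ 8 → (8,10); next start ≥ 10 → (11,13).
Selected 4 classes.

4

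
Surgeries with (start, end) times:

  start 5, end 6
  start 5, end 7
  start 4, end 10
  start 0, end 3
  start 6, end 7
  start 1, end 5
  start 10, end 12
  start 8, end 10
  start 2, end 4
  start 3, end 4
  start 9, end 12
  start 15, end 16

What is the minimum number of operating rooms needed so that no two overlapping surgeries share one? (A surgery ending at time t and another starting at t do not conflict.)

3

Count concurrent intervals with a sweep; the peak is the room count.
starts: [0, 1, 2, 3, 4, 5, 5, 6, 8, 9, 10, 15]
ends:   [3, 4, 4, 5, 6, 7, 7, 10, 10, 12, 12, 16]
s0→1 s1→2 s2→3  — peak 3.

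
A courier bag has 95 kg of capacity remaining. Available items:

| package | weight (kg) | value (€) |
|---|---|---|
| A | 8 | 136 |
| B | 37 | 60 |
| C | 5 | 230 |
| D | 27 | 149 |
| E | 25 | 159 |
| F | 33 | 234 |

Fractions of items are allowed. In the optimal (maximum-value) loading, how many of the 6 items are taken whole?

4

Greedy by value/weight ratio, highest first.
Order: C (230/5=46.00) > A (136/8=17.00) > F (234/33=7.09) > E (159/25=6.36) > D (149/27=5.52) > B (60/37=1.62)
Fill: take C (5 @ 230) → take A (8 @ 136) → take F (33 @ 234) → take E (25 @ 159) → take 24/27 of D → 132.44; 95/95 used.
4 item(s) taken whole; one partial (take 24/27 of D).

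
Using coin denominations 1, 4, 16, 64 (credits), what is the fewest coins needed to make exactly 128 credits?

Greedy: take as many of the largest coin as possible, then repeat with the remainder.
128 − 2×64→0
Total coins = 2 = 2

2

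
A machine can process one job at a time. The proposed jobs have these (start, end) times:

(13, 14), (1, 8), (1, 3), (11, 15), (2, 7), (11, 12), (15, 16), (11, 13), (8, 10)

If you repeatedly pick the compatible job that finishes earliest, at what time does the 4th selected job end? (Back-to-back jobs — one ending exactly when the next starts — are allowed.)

Sorted by end: (1,3)  (2,7)  (1,8)  (8,10)  (11,12)  (11,13)  (13,14)  (11,15)  (15,16)
take (1,3); skip (1,8); take (8,10); take (11,12); take (13,14); take (15,16).
Selected: (1,3) (8,10) (11,12) (13,14) (15,16)

14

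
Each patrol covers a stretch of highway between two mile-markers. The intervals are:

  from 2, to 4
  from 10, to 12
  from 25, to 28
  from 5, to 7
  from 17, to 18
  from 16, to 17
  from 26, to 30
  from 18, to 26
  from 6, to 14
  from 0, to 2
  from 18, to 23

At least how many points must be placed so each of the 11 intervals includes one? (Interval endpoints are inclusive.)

6

Sorted: [0,2] [2,4] [5,7] [10,12] [6,14] [16,17] [17,18] [18,23] [18,26] [25,28] [26,30]
{[0,2],[2,4]} hit by 2; {[5,7]} hit by 7; {[10,12],[6,14]} hit by 12; {[16,17],[17,18]} hit by 17; {[18,23],[18,26]} hit by 23; {[25,28],[26,30]} hit by 28.
Points: 2, 7, 12, 17, 23, 28 (6 total).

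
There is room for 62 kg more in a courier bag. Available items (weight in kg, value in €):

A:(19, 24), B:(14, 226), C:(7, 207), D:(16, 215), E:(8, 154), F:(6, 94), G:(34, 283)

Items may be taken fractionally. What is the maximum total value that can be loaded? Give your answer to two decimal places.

Sort by value per unit weight and fill in that order.
Ratios (sorted): C 29.57, E 19.25, B 16.14, F 15.67, D 13.44, G 8.32, A 1.26
take C (7 @ 207); take E (8 @ 154); take B (14 @ 226); take F (6 @ 94); take D (16 @ 215); take 11/34 of G → 91.56. Capacity used 62/62.
Total value = 987.56

987.56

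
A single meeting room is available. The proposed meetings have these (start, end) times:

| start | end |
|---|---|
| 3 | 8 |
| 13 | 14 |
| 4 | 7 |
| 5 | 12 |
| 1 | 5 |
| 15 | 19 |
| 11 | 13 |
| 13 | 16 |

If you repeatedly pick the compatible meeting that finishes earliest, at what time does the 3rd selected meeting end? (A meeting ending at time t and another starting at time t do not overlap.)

14

By end time: (1,5), (4,7), (3,8), (5,12), (11,13), (13,14), (13,16), (15,19).
Pick (1,5); next start ≥ 5 → (5,12); next start ≥ 12 → (13,14); next start ≥ 14 → (15,19).
Selected: (1,5) (5,12) (13,14) (15,19)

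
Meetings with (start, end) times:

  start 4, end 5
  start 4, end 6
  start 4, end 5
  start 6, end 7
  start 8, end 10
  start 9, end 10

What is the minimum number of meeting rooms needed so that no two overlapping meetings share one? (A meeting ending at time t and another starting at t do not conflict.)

The answer is the maximum number of intervals overlapping at any instant.
starts: [4, 4, 4, 6, 8, 9]
ends:   [5, 5, 6, 7, 10, 10]
s4→1 s4→2 s4→3  — peak 3.

3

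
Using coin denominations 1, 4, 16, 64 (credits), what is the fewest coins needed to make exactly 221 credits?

221 = 3×64 + 1×16 + 3×4 + 1×1
Total coins = 3 + 1 + 3 + 1 = 8

8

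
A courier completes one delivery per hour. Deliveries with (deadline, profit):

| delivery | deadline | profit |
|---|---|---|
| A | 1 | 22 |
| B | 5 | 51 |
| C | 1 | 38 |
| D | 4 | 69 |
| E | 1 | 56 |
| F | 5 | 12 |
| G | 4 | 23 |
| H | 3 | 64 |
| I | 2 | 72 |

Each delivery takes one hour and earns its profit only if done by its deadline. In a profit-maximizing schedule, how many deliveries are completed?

5

By profit: I(d2,72), D(d4,69), H(d3,64), E(d1,56), B(d5,51), C(d1,38), G(d4,23), A(d1,22), F(d5,12)
I→slot 2; D→slot 4; H→slot 3; E→slot 1; B→slot 5; C skipped; G skipped; A skipped; F skipped.
5 of 9 scheduled.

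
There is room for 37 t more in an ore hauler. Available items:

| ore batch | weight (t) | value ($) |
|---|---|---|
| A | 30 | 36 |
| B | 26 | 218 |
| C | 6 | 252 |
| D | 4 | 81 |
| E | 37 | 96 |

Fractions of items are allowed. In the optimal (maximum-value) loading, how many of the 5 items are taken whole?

3

Ratios (sorted): C 42.00, D 20.25, B 8.38, E 2.59, A 1.20
take C (6 @ 252); take D (4 @ 81); take B (26 @ 218); take 1/37 of E → 2.59. Capacity used 37/37.
3 item(s) taken whole; one partial (take 1/37 of E).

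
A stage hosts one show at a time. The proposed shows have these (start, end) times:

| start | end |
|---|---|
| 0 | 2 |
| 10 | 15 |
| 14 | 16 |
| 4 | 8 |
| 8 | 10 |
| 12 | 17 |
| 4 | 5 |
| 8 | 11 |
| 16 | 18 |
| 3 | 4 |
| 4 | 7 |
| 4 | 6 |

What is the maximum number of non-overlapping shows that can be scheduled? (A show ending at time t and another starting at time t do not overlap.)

6

Sort by end time and greedily take each interval whose start is ≥ the last chosen end.
Sorted by end: (0,2)  (3,4)  (4,5)  (4,6)  (4,7)  (4,8)  (8,10)  (8,11)  (10,15)  (14,16)  (12,17)  (16,18)
take (0,2); take (3,4); take (4,5); skip (4,7); take (8,10); take (10,15); skip (12,17); take (16,18).
Selected 6 shows.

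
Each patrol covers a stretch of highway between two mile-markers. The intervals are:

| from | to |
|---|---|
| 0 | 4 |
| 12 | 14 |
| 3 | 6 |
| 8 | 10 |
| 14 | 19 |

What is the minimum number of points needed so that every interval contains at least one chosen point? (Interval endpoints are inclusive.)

Sorted: [0,4] [3,6] [8,10] [12,14] [14,19]
{[0,4],[3,6]} hit by 4; {[8,10]} hit by 10; {[12,14],[14,19]} hit by 14.
Points: 4, 10, 14 (3 total).

3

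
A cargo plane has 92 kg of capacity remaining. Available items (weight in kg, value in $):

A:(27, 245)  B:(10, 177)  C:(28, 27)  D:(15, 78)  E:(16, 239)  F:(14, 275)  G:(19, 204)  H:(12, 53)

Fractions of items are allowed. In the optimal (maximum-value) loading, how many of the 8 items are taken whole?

5

Greedy by value/weight ratio, highest first.
Order: F (275/14=19.64) > B (177/10=17.70) > E (239/16=14.94) > G (204/19=10.74) > A (245/27=9.07) > D (78/15=5.20) > H (53/12=4.42) > C (27/28=0.96)
Fill: take F (14 @ 275) → take B (10 @ 177) → take E (16 @ 239) → take G (19 @ 204) → take A (27 @ 245) → take 6/15 of D → 31.20; 92/92 used.
5 item(s) taken whole; one partial (take 6/15 of D).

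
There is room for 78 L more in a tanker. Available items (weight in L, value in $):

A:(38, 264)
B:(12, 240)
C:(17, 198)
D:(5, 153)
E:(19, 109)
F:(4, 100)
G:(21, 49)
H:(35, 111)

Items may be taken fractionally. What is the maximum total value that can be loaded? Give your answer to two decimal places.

966.47

Greedy by value/weight ratio, highest first.
Ratios (sorted): D 30.60, F 25.00, B 20.00, C 11.65, A 6.95, E 5.74, H 3.17, G 2.33
take D (5 @ 153); take F (4 @ 100); take B (12 @ 240); take C (17 @ 198); take A (38 @ 264); take 2/19 of E → 11.47. Capacity used 78/78.
Total value = 966.47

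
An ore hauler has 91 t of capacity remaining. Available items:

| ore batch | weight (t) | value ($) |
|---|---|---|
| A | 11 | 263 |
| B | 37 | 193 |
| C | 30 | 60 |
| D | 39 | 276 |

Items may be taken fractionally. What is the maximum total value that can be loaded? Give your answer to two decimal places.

740.00

Greedy by value/weight ratio, highest first.
Order: A (263/11=23.91) > D (276/39=7.08) > B (193/37=5.22) > C (60/30=2.00)
Fill: take A (11 @ 263) → take D (39 @ 276) → take B (37 @ 193) → take 4/30 of C → 8.00; 91/91 used.
Total value = 740.00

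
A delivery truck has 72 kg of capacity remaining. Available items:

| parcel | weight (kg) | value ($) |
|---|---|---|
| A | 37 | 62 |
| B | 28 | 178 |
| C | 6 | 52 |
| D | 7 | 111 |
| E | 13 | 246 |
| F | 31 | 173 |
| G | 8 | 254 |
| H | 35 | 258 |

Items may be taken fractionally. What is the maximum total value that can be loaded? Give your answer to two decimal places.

940.07

Order: G (254/8=31.75) > E (246/13=18.92) > D (111/7=15.86) > C (52/6=8.67) > H (258/35=7.37) > B (178/28=6.36) > F (173/31=5.58) > A (62/37=1.68)
Fill: take G (8 @ 254) → take E (13 @ 246) → take D (7 @ 111) → take C (6 @ 52) → take H (35 @ 258) → take 3/28 of B → 19.07; 72/72 used.
Total value = 940.07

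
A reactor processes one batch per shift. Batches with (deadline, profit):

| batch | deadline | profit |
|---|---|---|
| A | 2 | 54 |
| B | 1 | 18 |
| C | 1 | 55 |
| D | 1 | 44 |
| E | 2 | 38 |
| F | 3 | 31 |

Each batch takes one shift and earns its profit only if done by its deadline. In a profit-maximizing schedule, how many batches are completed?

Take jobs in profit order; each goes to the latest open slot no later than its deadline.
Profit order: C=55 A=54 D=44 E=38 F=31 B=18
Assign: C→slot 1, A→slot 2, D skipped, E skipped, F→slot 3, B skipped.
Slots: [1:C] [2:A] [3:F]
3 of 6 scheduled.

3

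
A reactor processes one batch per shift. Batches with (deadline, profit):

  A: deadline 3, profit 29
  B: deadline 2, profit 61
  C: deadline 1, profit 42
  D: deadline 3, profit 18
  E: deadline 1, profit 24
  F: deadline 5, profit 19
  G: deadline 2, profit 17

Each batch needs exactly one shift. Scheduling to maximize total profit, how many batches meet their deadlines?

4

Take jobs in profit order; each goes to the latest open slot no later than its deadline.
Profit order: B=61 C=42 A=29 E=24 F=19 D=18 G=17
Assign: B→slot 2, C→slot 1, A→slot 3, E skipped, F→slot 5, D skipped, G skipped.
Slots: [1:C] [2:B] [3:A] [5:F]
4 of 7 scheduled.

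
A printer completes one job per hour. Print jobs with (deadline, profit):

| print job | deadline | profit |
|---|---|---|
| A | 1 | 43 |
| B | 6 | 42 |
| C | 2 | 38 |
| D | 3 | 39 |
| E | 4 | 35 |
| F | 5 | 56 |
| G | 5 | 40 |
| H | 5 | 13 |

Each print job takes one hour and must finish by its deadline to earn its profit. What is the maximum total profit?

258

Take jobs in profit order; each goes to the latest open slot no later than its deadline.
By profit: F(d5,56), A(d1,43), B(d6,42), G(d5,40), D(d3,39), C(d2,38), E(d4,35), H(d5,13)
F→slot 5; A→slot 1; B→slot 6; G→slot 4; D→slot 3; C→slot 2; E skipped; H skipped.
Profit = 43 + 38 + 39 + 40 + 56 + 42 = 258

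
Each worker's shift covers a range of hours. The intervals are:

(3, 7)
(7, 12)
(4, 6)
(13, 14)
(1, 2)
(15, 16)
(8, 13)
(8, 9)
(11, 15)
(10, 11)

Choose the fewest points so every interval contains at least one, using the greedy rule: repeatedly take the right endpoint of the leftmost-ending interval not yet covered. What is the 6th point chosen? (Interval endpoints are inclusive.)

Sort by right endpoint; whenever an interval is uncovered, place a point at its right end.
Sorted: [1,2] [4,6] [3,7] [8,9] [10,11] [7,12] [8,13] [13,14] [11,15] [15,16]
{[1,2]} hit by 2; {[4,6],[3,7]} hit by 6; {[8,9]} hit by 9; {[10,11],[7,12],[8,13]} hit by 11; {[13,14],[11,15]} hit by 14; {[15,16]} hit by 16.
Points: 2, 6, 9, 11, 14, 16 (6 total).

16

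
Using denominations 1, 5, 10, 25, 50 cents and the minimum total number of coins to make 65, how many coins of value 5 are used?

65 − 1×50→15 − 1×10→5 − 1×5→0
Count of 5: 1

1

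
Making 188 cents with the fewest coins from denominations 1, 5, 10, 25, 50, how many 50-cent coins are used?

3

Greedy: take as many of the largest coin as possible, then repeat with the remainder.
188 = 3×50 + 1×25 + 1×10 + 3×1
Count of 50: 3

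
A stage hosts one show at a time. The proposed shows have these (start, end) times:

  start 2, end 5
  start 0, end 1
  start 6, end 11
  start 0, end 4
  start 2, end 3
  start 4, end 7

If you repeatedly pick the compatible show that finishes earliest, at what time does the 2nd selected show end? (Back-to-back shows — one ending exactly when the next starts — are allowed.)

3

By end time: (0,1), (2,3), (0,4), (2,5), (4,7), (6,11).
Pick (0,1); next start ≥ 1 → (2,3); next start ≥ 3 → (4,7).
Selected: (0,1) (2,3) (4,7)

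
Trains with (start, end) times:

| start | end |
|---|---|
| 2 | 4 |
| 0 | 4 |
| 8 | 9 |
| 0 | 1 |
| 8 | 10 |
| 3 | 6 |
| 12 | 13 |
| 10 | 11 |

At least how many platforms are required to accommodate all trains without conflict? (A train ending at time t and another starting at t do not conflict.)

The answer is the maximum number of intervals overlapping at any instant.
starts: [0, 0, 2, 3, 8, 8, 10, 12]
ends:   [1, 4, 4, 6, 9, 10, 11, 13]
s0→1 s0→2 e1→1 s2→2 s3→3  — peak 3.

3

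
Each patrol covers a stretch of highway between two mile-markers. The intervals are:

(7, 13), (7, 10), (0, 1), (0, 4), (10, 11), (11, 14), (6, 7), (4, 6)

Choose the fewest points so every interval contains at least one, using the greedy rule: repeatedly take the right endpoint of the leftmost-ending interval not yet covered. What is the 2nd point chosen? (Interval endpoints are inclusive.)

6

Sorted: [0,1] [0,4] [4,6] [6,7] [7,10] [10,11] [7,13] [11,14]
{[0,1],[0,4]} hit by 1; {[4,6],[6,7]} hit by 6; {[7,10],[10,11],[7,13]} hit by 10; {[11,14]} hit by 14.
Points: 1, 6, 10, 14 (4 total).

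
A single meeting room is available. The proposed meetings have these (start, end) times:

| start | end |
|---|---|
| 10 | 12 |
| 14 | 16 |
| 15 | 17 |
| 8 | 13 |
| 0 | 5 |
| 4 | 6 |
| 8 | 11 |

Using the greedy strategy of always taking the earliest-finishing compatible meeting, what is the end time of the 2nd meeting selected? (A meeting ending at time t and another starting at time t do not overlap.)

Greedy by earliest finish: after sorting by end time, pick each interval compatible with the last pick.
Sorted by end: (0,5)  (4,6)  (8,11)  (10,12)  (8,13)  (14,16)  (15,17)
take (0,5); take (8,11); skip (8,13); take (14,16); skip (15,17).
Selected: (0,5) (8,11) (14,16)

11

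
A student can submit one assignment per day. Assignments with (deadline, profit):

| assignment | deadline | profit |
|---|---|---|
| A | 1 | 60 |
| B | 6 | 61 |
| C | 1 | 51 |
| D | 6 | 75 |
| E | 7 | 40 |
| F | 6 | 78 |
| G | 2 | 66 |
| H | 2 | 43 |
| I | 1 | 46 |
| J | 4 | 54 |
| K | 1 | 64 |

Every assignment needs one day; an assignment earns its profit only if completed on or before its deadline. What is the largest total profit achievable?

438

Sort by profit descending; place each in the latest free slot ≤ its deadline.
Profit order: F=78 D=75 G=66 K=64 B=61 A=60 J=54 C=51 I=46 H=43 E=40
Assign: F→slot 6, D→slot 5, G→slot 2, K→slot 1, B→slot 4, A skipped, J→slot 3, C skipped, I skipped, H skipped, E→slot 7.
Slots: [1:K] [2:G] [3:J] [4:B] [5:D] [6:F] [7:E]
Profit = 64 + 66 + 54 + 61 + 75 + 78 + 40 = 438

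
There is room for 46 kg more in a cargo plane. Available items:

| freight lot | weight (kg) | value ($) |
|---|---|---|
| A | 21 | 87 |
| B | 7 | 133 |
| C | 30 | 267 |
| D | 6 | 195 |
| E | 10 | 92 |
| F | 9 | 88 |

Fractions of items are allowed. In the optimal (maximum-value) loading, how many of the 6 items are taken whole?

Sort by value per unit weight and fill in that order.
Ratios (sorted): D 32.50, B 19.00, F 9.78, E 9.20, C 8.90, A 4.14
take D (6 @ 195); take B (7 @ 133); take F (9 @ 88); take E (10 @ 92); take 14/30 of C → 124.60. Capacity used 46/46.
4 item(s) taken whole; one partial (take 14/30 of C).

4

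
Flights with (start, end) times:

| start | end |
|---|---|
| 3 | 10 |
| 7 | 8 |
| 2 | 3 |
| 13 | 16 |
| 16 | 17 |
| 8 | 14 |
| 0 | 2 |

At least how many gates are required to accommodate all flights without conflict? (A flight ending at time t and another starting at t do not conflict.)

Events (time:±→running): 0:+→1 2:-→0 2:+→1 3:-→0 3:+→1 7:+→2 … peak 2.

2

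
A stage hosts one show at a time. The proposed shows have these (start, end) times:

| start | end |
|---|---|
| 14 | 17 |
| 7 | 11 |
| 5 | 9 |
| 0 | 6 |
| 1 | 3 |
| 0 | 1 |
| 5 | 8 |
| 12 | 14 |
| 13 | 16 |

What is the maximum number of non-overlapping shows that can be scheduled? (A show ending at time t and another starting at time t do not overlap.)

5

Order by finish time; keep every interval that doesn't clash with the previous kept one.
Sorted by end: (0,1)  (1,3)  (0,6)  (5,8)  (5,9)  (7,11)  (12,14)  (13,16)  (14,17)
take (0,1); take (1,3); take (5,8); skip (7,11); take (12,14); skip (13,16); take (14,17).
Selected 5 shows.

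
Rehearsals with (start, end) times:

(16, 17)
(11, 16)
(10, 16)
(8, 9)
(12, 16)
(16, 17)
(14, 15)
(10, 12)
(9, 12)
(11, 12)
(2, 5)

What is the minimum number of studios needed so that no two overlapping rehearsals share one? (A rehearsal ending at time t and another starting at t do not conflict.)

Events (time:±→running): 2:+→1 5:-→0 8:+→1 9:-→0 9:+→1 10:+→2 10:+→3 11:+→4 11:+→5 … peak 5.

5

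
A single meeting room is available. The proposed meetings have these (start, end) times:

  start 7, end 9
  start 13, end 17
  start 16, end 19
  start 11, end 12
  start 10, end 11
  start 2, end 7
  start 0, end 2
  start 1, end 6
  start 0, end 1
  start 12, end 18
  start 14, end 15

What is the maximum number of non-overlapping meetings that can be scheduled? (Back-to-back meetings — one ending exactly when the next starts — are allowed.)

Sorted by end: (0,1)  (0,2)  (1,6)  (2,7)  (7,9)  (10,11)  (11,12)  (14,15)  (13,17)  (12,18)  (16,19)
take (0,1); skip (0,2); take (1,6); skip (2,7); take (7,9); take (10,11); take (11,12); take (14,15); take (16,19).
Selected 7 meetings.

7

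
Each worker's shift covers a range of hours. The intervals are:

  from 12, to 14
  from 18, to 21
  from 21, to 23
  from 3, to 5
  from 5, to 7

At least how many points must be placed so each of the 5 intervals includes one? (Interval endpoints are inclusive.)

3

By right end: [3,5]  [5,7]  [12,14]  [18,21]  [21,23]
[3,5] uncovered → point at 5; [12,14] uncovered → point at 14; [18,21] uncovered → point at 21.
Points: 5, 14, 21 (3 total).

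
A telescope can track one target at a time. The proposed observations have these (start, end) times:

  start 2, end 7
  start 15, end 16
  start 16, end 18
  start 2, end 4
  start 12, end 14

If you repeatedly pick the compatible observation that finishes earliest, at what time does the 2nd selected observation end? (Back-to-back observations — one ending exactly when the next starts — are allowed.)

14

Sort by end time and greedily take each interval whose start is ≥ the last chosen end.
By end time: (2,4), (2,7), (12,14), (15,16), (16,18).
Pick (2,4); next start ≥ 4 → (12,14); next start ≥ 14 → (15,16); next start ≥ 16 → (16,18).
Selected: (2,4) (12,14) (15,16) (16,18)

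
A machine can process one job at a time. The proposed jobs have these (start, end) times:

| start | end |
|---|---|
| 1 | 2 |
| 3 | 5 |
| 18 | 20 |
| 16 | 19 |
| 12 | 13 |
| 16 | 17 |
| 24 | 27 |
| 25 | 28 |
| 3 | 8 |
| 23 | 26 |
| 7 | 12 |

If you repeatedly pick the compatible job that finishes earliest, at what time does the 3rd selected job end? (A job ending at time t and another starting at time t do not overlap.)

12

Order by finish time; keep every interval that doesn't clash with the previous kept one.
Sorted by end: (1,2)  (3,5)  (3,8)  (7,12)  (12,13)  (16,17)  (16,19)  (18,20)  (23,26)  (24,27)  (25,28)
take (1,2); take (3,5); skip (3,8); take (7,12); take (12,13); take (16,17); skip (16,19); take (18,20); take (23,26); skip (24,27).
Selected: (1,2) (3,5) (7,12) (12,13) (16,17) (18,20) (23,26)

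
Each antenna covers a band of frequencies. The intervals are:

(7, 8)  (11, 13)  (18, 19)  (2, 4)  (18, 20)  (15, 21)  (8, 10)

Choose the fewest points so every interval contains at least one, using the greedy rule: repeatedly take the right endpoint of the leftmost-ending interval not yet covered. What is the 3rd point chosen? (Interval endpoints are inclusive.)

13

Sorted: [2,4] [7,8] [8,10] [11,13] [18,19] [18,20] [15,21]
{[2,4]} hit by 4; {[7,8],[8,10]} hit by 8; {[11,13]} hit by 13; {[18,19],[18,20],[15,21]} hit by 19.
Points: 4, 8, 13, 19 (4 total).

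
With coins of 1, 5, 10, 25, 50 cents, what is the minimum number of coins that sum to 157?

6

157 = 3×50 + 1×5 + 2×1
Total coins = 3 + 1 + 2 = 6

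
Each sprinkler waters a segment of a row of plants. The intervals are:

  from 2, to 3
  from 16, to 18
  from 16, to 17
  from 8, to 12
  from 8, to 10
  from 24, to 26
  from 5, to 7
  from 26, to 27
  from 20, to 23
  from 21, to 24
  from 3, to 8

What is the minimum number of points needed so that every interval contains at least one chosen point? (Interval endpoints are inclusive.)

Sorted: [2,3] [5,7] [3,8] [8,10] [8,12] [16,17] [16,18] [20,23] [21,24] [24,26] [26,27]
{[2,3]} hit by 3; {[5,7],[3,8]} hit by 7; {[8,10],[8,12]} hit by 10; {[16,17],[16,18]} hit by 17; {[20,23],[21,24]} hit by 23; {[24,26],[26,27]} hit by 26.
Points: 3, 7, 10, 17, 23, 26 (6 total).

6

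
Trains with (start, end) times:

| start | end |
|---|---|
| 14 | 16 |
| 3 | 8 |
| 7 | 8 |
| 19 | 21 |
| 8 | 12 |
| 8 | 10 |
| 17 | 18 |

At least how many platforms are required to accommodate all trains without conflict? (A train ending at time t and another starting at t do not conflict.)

The answer is the maximum number of intervals overlapping at any instant.
starts: [3, 7, 8, 8, 14, 17, 19]
ends:   [8, 8, 10, 12, 16, 18, 21]
s3→1 s7→2  — peak 2.

2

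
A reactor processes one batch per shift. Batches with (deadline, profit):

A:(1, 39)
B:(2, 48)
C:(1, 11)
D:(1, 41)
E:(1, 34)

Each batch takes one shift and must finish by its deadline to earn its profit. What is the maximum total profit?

Profit order: B=48 D=41 A=39 E=34 C=11
Assign: B→slot 2, D→slot 1, A skipped, E skipped, C skipped.
Slots: [1:D] [2:B]
Profit = 41 + 48 = 89

89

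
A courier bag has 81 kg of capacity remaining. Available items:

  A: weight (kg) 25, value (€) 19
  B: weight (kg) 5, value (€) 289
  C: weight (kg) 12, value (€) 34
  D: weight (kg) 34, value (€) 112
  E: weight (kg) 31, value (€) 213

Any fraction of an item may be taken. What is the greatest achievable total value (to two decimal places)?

645.17

Sort by value per unit weight and fill in that order.
Ratios (sorted): B 57.80, E 6.87, D 3.29, C 2.83, A 0.76
take B (5 @ 289); take E (31 @ 213); take D (34 @ 112); take 11/12 of C → 31.17. Capacity used 81/81.
Total value = 645.17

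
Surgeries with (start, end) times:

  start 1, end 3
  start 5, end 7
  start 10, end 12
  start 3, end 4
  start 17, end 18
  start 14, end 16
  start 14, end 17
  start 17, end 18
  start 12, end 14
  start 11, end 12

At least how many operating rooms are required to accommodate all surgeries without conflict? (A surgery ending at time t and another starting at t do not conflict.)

2

The answer is the maximum number of intervals overlapping at any instant.
starts: [1, 3, 5, 10, 11, 12, 14, 14, 17, 17]
ends:   [3, 4, 7, 12, 12, 14, 16, 17, 18, 18]
s1→1 e3→0 s3→1 e4→0 s5→1 e7→0 s10→1 s11→2  — peak 2.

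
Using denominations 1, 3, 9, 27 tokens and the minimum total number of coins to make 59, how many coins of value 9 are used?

0

Greedy: take as many of the largest coin as possible, then repeat with the remainder.
59 − 2×27→5 − 1×3→2 − 2×1→0
Count of 9: 0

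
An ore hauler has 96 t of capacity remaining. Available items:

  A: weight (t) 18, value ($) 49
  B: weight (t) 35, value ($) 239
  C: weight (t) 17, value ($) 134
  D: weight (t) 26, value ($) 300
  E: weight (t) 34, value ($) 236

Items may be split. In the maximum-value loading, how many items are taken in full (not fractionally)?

Greedy by value/weight ratio, highest first.
Ratios (sorted): D 11.54, C 7.88, E 6.94, B 6.83, A 2.72
take D (26 @ 300); take C (17 @ 134); take E (34 @ 236); take 19/35 of B → 129.74. Capacity used 96/96.
3 item(s) taken whole; one partial (take 19/35 of B).

3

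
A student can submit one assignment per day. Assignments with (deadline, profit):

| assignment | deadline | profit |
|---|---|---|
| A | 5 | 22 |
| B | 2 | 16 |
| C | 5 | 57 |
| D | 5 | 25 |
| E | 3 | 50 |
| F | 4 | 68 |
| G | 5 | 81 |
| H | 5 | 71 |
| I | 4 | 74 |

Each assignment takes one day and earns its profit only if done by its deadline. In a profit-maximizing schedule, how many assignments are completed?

5

Take jobs in profit order; each goes to the latest open slot no later than its deadline.
By profit: G(d5,81), I(d4,74), H(d5,71), F(d4,68), C(d5,57), E(d3,50), D(d5,25), A(d5,22), B(d2,16)
G→slot 5; I→slot 4; H→slot 3; F→slot 2; C→slot 1; E skipped; D skipped; A skipped; B skipped.
5 of 9 scheduled.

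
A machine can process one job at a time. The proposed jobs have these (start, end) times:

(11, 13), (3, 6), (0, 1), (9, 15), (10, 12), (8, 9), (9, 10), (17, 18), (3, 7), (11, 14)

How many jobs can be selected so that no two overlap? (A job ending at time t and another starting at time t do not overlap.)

By end time: (0,1), (3,6), (3,7), (8,9), (9,10), (10,12), (11,13), (11,14), (9,15), (17,18).
Pick (0,1); next start ≥ 1 → (3,6); next start ≥ 6 → (8,9); next start ≥ 9 → (9,10); next start ≥ 10 → (10,12); next start ≥ 12 → (17,18).
Selected 6 jobs.

6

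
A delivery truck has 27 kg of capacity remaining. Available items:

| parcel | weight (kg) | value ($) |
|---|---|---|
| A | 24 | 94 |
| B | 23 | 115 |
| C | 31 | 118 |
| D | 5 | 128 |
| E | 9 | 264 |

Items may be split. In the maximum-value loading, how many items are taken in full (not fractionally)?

Ratios (sorted): E 29.33, D 25.60, B 5.00, A 3.92, C 3.81
take E (9 @ 264); take D (5 @ 128); take 13/23 of B → 65.00. Capacity used 27/27.
2 item(s) taken whole; one partial (take 13/23 of B).

2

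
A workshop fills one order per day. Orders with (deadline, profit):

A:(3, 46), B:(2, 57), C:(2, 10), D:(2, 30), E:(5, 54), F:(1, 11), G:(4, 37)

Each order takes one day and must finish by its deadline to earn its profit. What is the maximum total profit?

Take jobs in profit order; each goes to the latest open slot no later than its deadline.
Profit order: B=57 E=54 A=46 G=37 D=30 F=11 C=10
Assign: B→slot 2, E→slot 5, A→slot 3, G→slot 4, D→slot 1, F skipped, C skipped.
Slots: [1:D] [2:B] [3:A] [4:G] [5:E]
Profit = 30 + 57 + 46 + 37 + 54 = 224

224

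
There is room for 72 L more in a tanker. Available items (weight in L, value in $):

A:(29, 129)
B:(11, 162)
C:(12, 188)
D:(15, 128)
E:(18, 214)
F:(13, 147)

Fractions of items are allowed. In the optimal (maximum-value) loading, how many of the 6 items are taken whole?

5

Sort by value per unit weight and fill in that order.
Order: C (188/12=15.67) > B (162/11=14.73) > E (214/18=11.89) > F (147/13=11.31) > D (128/15=8.53) > A (129/29=4.45)
Fill: take C (12 @ 188) → take B (11 @ 162) → take E (18 @ 214) → take F (13 @ 147) → take D (15 @ 128) → take 3/29 of A → 13.34; 72/72 used.
5 item(s) taken whole; one partial (take 3/29 of A).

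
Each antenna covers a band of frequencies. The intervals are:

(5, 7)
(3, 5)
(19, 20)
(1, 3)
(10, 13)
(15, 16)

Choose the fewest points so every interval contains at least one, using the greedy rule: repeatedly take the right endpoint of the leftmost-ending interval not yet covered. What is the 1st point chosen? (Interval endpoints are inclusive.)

By right end: [1,3]  [3,5]  [5,7]  [10,13]  [15,16]  [19,20]
[1,3] uncovered → point at 3; [5,7] uncovered → point at 7; [10,13] uncovered → point at 13; [15,16] uncovered → point at 16; [19,20] uncovered → point at 20.
Points: 3, 7, 13, 16, 20 (5 total).

3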